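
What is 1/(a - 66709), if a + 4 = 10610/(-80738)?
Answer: -40369/2693142402 ≈ -1.4990e-5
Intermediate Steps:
a = -166781/40369 (a = -4 + 10610/(-80738) = -4 + 10610*(-1/80738) = -4 - 5305/40369 = -166781/40369 ≈ -4.1314)
1/(a - 66709) = 1/(-166781/40369 - 66709) = 1/(-2693142402/40369) = -40369/2693142402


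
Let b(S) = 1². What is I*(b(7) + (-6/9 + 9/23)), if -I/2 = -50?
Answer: 5000/69 ≈ 72.464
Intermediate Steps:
I = 100 (I = -2*(-50) = 100)
b(S) = 1
I*(b(7) + (-6/9 + 9/23)) = 100*(1 + (-6/9 + 9/23)) = 100*(1 + (-6*⅑ + 9*(1/23))) = 100*(1 + (-⅔ + 9/23)) = 100*(1 - 19/69) = 100*(50/69) = 5000/69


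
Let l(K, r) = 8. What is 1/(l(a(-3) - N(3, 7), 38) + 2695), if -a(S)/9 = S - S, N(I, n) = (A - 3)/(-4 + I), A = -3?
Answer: 1/2703 ≈ 0.00036996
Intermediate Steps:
N(I, n) = -6/(-4 + I) (N(I, n) = (-3 - 3)/(-4 + I) = -6/(-4 + I))
a(S) = 0 (a(S) = -9*(S - S) = -9*0 = 0)
1/(l(a(-3) - N(3, 7), 38) + 2695) = 1/(8 + 2695) = 1/2703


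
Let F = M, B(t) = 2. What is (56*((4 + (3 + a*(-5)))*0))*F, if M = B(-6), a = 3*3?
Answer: 0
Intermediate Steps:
a = 9
M = 2
F = 2
(56*((4 + (3 + a*(-5)))*0))*F = (56*((4 + (3 + 9*(-5)))*0))*2 = (56*((4 + (3 - 45))*0))*2 = (56*((4 - 42)*0))*2 = (56*(-38*0))*2 = (56*0)*2 = 0*2 = 0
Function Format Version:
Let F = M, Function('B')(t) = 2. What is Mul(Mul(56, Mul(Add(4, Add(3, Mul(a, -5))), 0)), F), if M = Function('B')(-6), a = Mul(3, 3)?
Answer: 0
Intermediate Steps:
a = 9
M = 2
F = 2
Mul(Mul(56, Mul(Add(4, Add(3, Mul(a, -5))), 0)), F) = Mul(Mul(56, Mul(Add(4, Add(3, Mul(9, -5))), 0)), 2) = Mul(Mul(56, Mul(Add(4, Add(3, -45)), 0)), 2) = Mul(Mul(56, Mul(Add(4, -42), 0)), 2) = Mul(Mul(56, Mul(-38, 0)), 2) = Mul(Mul(56, 0), 2) = Mul(0, 2) = 0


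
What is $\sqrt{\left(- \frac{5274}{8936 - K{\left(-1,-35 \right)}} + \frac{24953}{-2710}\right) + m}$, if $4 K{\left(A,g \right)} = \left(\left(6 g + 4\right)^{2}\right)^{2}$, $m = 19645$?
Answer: $\frac{\sqrt{456675356278835602753183445}}{152503416685} \approx 140.13$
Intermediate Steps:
$K{\left(A,g \right)} = \frac{\left(4 + 6 g\right)^{4}}{4}$ ($K{\left(A,g \right)} = \frac{\left(\left(6 g + 4\right)^{2}\right)^{2}}{4} = \frac{\left(\left(4 + 6 g\right)^{2}\right)^{2}}{4} = \frac{\left(4 + 6 g\right)^{4}}{4}$)
$\sqrt{\left(- \frac{5274}{8936 - K{\left(-1,-35 \right)}} + \frac{24953}{-2710}\right) + m} = \sqrt{\left(- \frac{5274}{8936 - 4 \left(2 + 3 \left(-35\right)\right)^{4}} + \frac{24953}{-2710}\right) + 19645} = \sqrt{\left(- \frac{5274}{8936 - 4 \left(2 - 105\right)^{4}} + 24953 \left(- \frac{1}{2710}\right)\right) + 19645} = \sqrt{\left(- \frac{5274}{8936 - 4 \left(-103\right)^{4}} - \frac{24953}{2710}\right) + 19645} = \sqrt{\left(- \frac{5274}{8936 - 4 \cdot 112550881} - \frac{24953}{2710}\right) + 19645} = \sqrt{\left(- \frac{5274}{8936 - 450203524} - \frac{24953}{2710}\right) + 19645} = \sqrt{\left(- \frac{5274}{-450194588} - \frac{24953}{2710}\right) + 19645} = \sqrt{\left(\left(-5274\right) \left(- \frac{1}{450194588}\right) - \frac{24953}{2710}\right) + 19645} = \sqrt{\left(\frac{2637}{225097294} - \frac{24953}{2710}\right) + 19645} = \sqrt{- \frac{1404211407728}{152503416685} + 19645} = \sqrt{\frac{2994525409369097}{152503416685}} = \frac{\sqrt{456675356278835602753183445}}{152503416685}$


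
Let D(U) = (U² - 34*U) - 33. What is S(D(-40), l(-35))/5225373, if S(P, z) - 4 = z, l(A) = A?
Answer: -31/5225373 ≈ -5.9326e-6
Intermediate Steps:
D(U) = -33 + U² - 34*U
S(P, z) = 4 + z
S(D(-40), l(-35))/5225373 = (4 - 35)/5225373 = -31*1/5225373 = -31/5225373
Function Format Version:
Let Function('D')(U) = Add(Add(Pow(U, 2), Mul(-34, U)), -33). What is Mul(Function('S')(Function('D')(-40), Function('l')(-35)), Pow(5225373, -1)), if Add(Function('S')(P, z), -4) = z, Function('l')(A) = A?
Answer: Rational(-31, 5225373) ≈ -5.9326e-6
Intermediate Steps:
Function('D')(U) = Add(-33, Pow(U, 2), Mul(-34, U))
Function('S')(P, z) = Add(4, z)
Mul(Function('S')(Function('D')(-40), Function('l')(-35)), Pow(5225373, -1)) = Mul(Add(4, -35), Pow(5225373, -1)) = Mul(-31, Rational(1, 5225373)) = Rational(-31, 5225373)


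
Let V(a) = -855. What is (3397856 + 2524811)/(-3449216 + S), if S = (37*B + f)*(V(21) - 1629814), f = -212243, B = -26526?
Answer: 5922667/1946534289429 ≈ 3.0427e-6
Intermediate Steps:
S = 1946537738645 (S = (37*(-26526) - 212243)*(-855 - 1629814) = (-981462 - 212243)*(-1630669) = -1193705*(-1630669) = 1946537738645)
(3397856 + 2524811)/(-3449216 + S) = (3397856 + 2524811)/(-3449216 + 1946537738645) = 5922667/1946534289429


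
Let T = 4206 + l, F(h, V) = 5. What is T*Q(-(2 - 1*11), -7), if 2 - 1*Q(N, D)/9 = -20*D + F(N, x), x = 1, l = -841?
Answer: -4330755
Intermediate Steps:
Q(N, D) = -27 + 180*D (Q(N, D) = 18 - 9*(-20*D + 5) = 18 - 9*(5 - 20*D) = 18 + (-45 + 180*D) = -27 + 180*D)
T = 3365 (T = 4206 - 841 = 3365)
T*Q(-(2 - 1*11), -7) = 3365*(-27 + 180*(-7)) = 3365*(-27 - 1260) = 3365*(-1287) = -4330755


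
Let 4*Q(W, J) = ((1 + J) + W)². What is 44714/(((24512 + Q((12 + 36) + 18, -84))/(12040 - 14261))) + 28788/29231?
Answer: -11608867428100/2874488847 ≈ -4038.6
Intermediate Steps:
Q(W, J) = (1 + J + W)²/4 (Q(W, J) = ((1 + J) + W)²/4 = (1 + J + W)²/4)
44714/(((24512 + Q((12 + 36) + 18, -84))/(12040 - 14261))) + 28788/29231 = 44714/(((24512 + (1 - 84 + ((12 + 36) + 18))²/4)/(12040 - 14261))) + 28788/29231 = 44714/(((24512 + (1 - 84 + (48 + 18))²/4)/(-2221))) + 28788*(1/29231) = 44714/(((24512 + (1 - 84 + 66)²/4)*(-1/2221))) + 28788/29231 = 44714/(((24512 + (¼)*(-17)²)*(-1/2221))) + 28788/29231 = 44714/(((24512 + (¼)*289)*(-1/2221))) + 28788/29231 = 44714/(((24512 + 289/4)*(-1/2221))) + 28788/29231 = 44714/(((98337/4)*(-1/2221))) + 28788/29231 = 44714/(-98337/8884) + 28788/29231 = 44714*(-8884/98337) + 28788/29231 = -397239176/98337 + 28788/29231 = -11608867428100/2874488847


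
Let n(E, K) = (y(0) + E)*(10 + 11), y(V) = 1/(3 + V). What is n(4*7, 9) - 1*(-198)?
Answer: 793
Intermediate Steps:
n(E, K) = 7 + 21*E (n(E, K) = (1/(3 + 0) + E)*(10 + 11) = (1/3 + E)*21 = (⅓ + E)*21 = 7 + 21*E)
n(4*7, 9) - 1*(-198) = (7 + 21*(4*7)) - 1*(-198) = (7 + 21*28) + 198 = (7 + 588) + 198 = 595 + 198 = 793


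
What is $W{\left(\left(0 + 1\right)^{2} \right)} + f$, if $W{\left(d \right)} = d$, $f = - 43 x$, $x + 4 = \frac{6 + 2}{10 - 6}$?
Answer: $87$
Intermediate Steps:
$x = -2$ ($x = -4 + \frac{6 + 2}{10 - 6} = -4 + \frac{8}{4} = -4 + 8 \cdot \frac{1}{4} = -4 + 2 = -2$)
$f = 86$ ($f = \left(-43\right) \left(-2\right) = 86$)
$W{\left(\left(0 + 1\right)^{2} \right)} + f = \left(0 + 1\right)^{2} + 86 = 1^{2} + 86 = 1 + 86 = 87$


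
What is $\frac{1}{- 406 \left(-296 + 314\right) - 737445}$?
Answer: $- \frac{1}{744753} \approx -1.3427 \cdot 10^{-6}$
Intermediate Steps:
$\frac{1}{- 406 \left(-296 + 314\right) - 737445} = \frac{1}{\left(-406\right) 18 - 737445} = \frac{1}{-7308 - 737445} = \frac{1}{-744753} = - \frac{1}{744753}$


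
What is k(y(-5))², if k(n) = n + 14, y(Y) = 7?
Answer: 441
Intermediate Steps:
k(n) = 14 + n
k(y(-5))² = (14 + 7)² = 21² = 441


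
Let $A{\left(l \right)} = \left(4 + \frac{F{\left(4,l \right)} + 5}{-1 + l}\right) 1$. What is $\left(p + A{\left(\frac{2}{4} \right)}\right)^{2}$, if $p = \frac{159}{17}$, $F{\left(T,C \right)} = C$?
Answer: $\frac{1600}{289} \approx 5.5363$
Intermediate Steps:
$A{\left(l \right)} = 4 + \frac{5 + l}{-1 + l}$ ($A{\left(l \right)} = \left(4 + \frac{l + 5}{-1 + l}\right) 1 = \left(4 + \frac{5 + l}{-1 + l}\right) 1 = 4 + \frac{5 + l}{-1 + l}$)
$p = \frac{159}{17}$ ($p = 159 \cdot \frac{1}{17} = \frac{159}{17} \approx 9.3529$)
$\left(p + A{\left(\frac{2}{4} \right)}\right)^{2} = \left(\frac{159}{17} + \frac{1 + 5 \cdot \frac{2}{4}}{-1 + \frac{2}{4}}\right)^{2} = \left(\frac{159}{17} + \frac{1 + 5 \cdot 2 \cdot \frac{1}{4}}{-1 + 2 \cdot \frac{1}{4}}\right)^{2} = \left(\frac{159}{17} + \frac{1 + 5 \cdot \frac{1}{2}}{-1 + \frac{1}{2}}\right)^{2} = \left(\frac{159}{17} + \frac{1 + \frac{5}{2}}{- \frac{1}{2}}\right)^{2} = \left(\frac{159}{17} - 7\right)^{2} = \left(\frac{40}{17}\right)^{2} = \frac{1600}{289}$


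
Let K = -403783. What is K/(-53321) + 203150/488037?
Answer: 207893205121/26022620877 ≈ 7.9889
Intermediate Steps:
K/(-53321) + 203150/488037 = -403783/(-53321) + 203150/488037 = -403783*(-1/53321) + 203150*(1/488037) = 403783/53321 + 203150/488037 = 207893205121/26022620877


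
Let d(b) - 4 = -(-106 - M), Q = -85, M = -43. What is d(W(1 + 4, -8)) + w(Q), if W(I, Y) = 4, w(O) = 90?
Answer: 157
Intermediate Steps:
d(b) = 67 (d(b) = 4 - (-106 - 1*(-43)) = 4 - (-106 + 43) = 4 - 1*(-63) = 4 + 63 = 67)
d(W(1 + 4, -8)) + w(Q) = 67 + 90 = 157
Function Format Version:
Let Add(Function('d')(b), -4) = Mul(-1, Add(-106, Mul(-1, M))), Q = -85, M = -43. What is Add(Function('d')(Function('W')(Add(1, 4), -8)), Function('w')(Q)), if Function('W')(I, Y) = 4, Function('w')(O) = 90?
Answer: 157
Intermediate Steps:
Function('d')(b) = 67 (Function('d')(b) = Add(4, Mul(-1, Add(-106, Mul(-1, -43)))) = Add(4, Mul(-1, Add(-106, 43))) = Add(4, Mul(-1, -63)) = Add(4, 63) = 67)
Add(Function('d')(Function('W')(Add(1, 4), -8)), Function('w')(Q)) = Add(67, 90) = 157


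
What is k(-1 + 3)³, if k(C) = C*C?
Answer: 64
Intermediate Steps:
k(C) = C²
k(-1 + 3)³ = ((-1 + 3)²)³ = (2²)³ = 4³ = 64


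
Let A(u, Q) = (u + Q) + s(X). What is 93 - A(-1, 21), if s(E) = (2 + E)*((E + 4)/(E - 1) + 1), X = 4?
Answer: 51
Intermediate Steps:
s(E) = (1 + (4 + E)/(-1 + E))*(2 + E) (s(E) = (2 + E)*((4 + E)/(-1 + E) + 1) = (2 + E)*(1 + (4 + E)/(-1 + E)) = (1 + (4 + E)/(-1 + E))*(2 + E))
A(u, Q) = 22 + Q + u (A(u, Q) = (u + Q) + (6 + 2*4² + 7*4)/(-1 + 4) = (Q + u) + (6 + 2*16 + 28)/3 = (Q + u) + (6 + 32 + 28)/3 = (Q + u) + (⅓)*66 = (Q + u) + 22 = 22 + Q + u)
93 - A(-1, 21) = 93 - (22 + 21 - 1) = 93 - 1*42 = 93 - 42 = 51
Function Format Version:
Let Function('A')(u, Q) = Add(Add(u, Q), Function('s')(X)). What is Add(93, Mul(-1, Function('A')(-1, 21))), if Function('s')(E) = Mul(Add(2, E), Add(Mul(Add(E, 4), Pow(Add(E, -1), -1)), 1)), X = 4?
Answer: 51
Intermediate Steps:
Function('s')(E) = Mul(Add(1, Mul(Pow(Add(-1, E), -1), Add(4, E))), Add(2, E)) (Function('s')(E) = Mul(Add(2, E), Add(Mul(Add(4, E), Pow(Add(-1, E), -1)), 1)) = Mul(Add(2, E), Add(Mul(Pow(Add(-1, E), -1), Add(4, E)), 1)) = Mul(Add(2, E), Add(1, Mul(Pow(Add(-1, E), -1), Add(4, E)))) = Mul(Add(1, Mul(Pow(Add(-1, E), -1), Add(4, E))), Add(2, E)))
Function('A')(u, Q) = Add(22, Q, u) (Function('A')(u, Q) = Add(Add(u, Q), Mul(Pow(Add(-1, 4), -1), Add(6, Mul(2, Pow(4, 2)), Mul(7, 4)))) = Add(Add(Q, u), Mul(Pow(3, -1), Add(6, Mul(2, 16), 28))) = Add(Add(Q, u), Mul(Rational(1, 3), Add(6, 32, 28))) = Add(Add(Q, u), Mul(Rational(1, 3), 66)) = Add(Add(Q, u), 22) = Add(22, Q, u))
Add(93, Mul(-1, Function('A')(-1, 21))) = Add(93, Mul(-1, Add(22, 21, -1))) = Add(93, Mul(-1, 42)) = Add(93, -42) = 51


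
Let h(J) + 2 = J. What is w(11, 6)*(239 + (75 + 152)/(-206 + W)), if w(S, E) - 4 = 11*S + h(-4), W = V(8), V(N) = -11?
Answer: 877812/31 ≈ 28317.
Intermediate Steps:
W = -11
h(J) = -2 + J
w(S, E) = -2 + 11*S (w(S, E) = 4 + (11*S + (-2 - 4)) = 4 + (11*S - 6) = 4 + (-6 + 11*S) = -2 + 11*S)
w(11, 6)*(239 + (75 + 152)/(-206 + W)) = (-2 + 11*11)*(239 + (75 + 152)/(-206 - 11)) = (-2 + 121)*(239 + 227/(-217)) = 119*(239 + 227*(-1/217)) = 119*(239 - 227/217) = 119*(51636/217) = 877812/31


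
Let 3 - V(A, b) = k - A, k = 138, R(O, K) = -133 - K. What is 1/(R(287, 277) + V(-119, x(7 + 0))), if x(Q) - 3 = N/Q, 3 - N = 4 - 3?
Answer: -1/664 ≈ -0.0015060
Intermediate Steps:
N = 2 (N = 3 - (4 - 3) = 3 - 1*1 = 3 - 1 = 2)
x(Q) = 3 + 2/Q
V(A, b) = -135 + A (V(A, b) = 3 - (138 - A) = 3 + (-138 + A) = -135 + A)
1/(R(287, 277) + V(-119, x(7 + 0))) = 1/((-133 - 1*277) + (-135 - 119)) = 1/((-133 - 277) - 254) = 1/(-410 - 254) = 1/(-664) = -1/664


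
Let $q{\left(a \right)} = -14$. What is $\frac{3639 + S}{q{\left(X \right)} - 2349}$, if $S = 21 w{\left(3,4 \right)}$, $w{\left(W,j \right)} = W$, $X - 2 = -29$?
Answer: $- \frac{3702}{2363} \approx -1.5667$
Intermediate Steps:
$X = -27$ ($X = 2 - 29 = -27$)
$S = 63$ ($S = 21 \cdot 3 = 63$)
$\frac{3639 + S}{q{\left(X \right)} - 2349} = \frac{3639 + 63}{-14 - 2349} = \frac{3702}{-2363} = 3702 \left(- \frac{1}{2363}\right) = - \frac{3702}{2363}$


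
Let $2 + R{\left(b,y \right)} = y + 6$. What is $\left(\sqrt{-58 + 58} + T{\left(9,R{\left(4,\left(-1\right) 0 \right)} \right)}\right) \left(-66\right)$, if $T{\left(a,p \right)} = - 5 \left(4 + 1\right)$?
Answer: $1650$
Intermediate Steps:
$R{\left(b,y \right)} = 4 + y$ ($R{\left(b,y \right)} = -2 + \left(y + 6\right) = -2 + \left(6 + y\right) = 4 + y$)
$T{\left(a,p \right)} = -25$ ($T{\left(a,p \right)} = \left(-5\right) 5 = -25$)
$\left(\sqrt{-58 + 58} + T{\left(9,R{\left(4,\left(-1\right) 0 \right)} \right)}\right) \left(-66\right) = \left(\sqrt{-58 + 58} - 25\right) \left(-66\right) = \left(\sqrt{0} - 25\right) \left(-66\right) = \left(0 - 25\right) \left(-66\right) = \left(-25\right) \left(-66\right) = 1650$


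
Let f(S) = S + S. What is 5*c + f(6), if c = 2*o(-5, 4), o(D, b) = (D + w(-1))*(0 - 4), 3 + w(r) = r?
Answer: 372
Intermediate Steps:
w(r) = -3 + r
f(S) = 2*S
o(D, b) = 16 - 4*D (o(D, b) = (D + (-3 - 1))*(0 - 4) = (D - 4)*(-4) = (-4 + D)*(-4) = 16 - 4*D)
c = 72 (c = 2*(16 - 4*(-5)) = 2*(16 + 20) = 2*36 = 72)
5*c + f(6) = 5*72 + 2*6 = 360 + 12 = 372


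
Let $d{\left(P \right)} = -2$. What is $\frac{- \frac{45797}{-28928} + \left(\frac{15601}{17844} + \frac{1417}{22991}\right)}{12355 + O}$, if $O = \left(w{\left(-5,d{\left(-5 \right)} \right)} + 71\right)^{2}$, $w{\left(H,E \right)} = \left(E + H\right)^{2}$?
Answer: $\frac{1494784825859}{15876086060598528} \approx 9.4153 \cdot 10^{-5}$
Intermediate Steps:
$O = 14400$ ($O = \left(\left(-2 - 5\right)^{2} + 71\right)^{2} = \left(\left(-7\right)^{2} + 71\right)^{2} = \left(49 + 71\right)^{2} = 120^{2} = 14400$)
$\frac{- \frac{45797}{-28928} + \left(\frac{15601}{17844} + \frac{1417}{22991}\right)}{12355 + O} = \frac{- \frac{45797}{-28928} + \left(\frac{15601}{17844} + \frac{1417}{22991}\right)}{12355 + 14400} = \frac{\left(-45797\right) \left(- \frac{1}{28928}\right) + \left(15601 \cdot \frac{1}{17844} + 1417 \cdot \frac{1}{22991}\right)}{26755} = \left(\frac{45797}{28928} + \left(\frac{15601}{17844} + \frac{1417}{22991}\right)\right) \frac{1}{26755} = \left(\frac{45797}{28928} + \frac{383967539}{410251404}\right) \frac{1}{26755} = \frac{7473924129295}{2966938153728} \cdot \frac{1}{26755} = \frac{1494784825859}{15876086060598528}$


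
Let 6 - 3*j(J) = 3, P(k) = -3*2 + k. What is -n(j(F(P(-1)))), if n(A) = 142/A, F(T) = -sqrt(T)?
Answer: -142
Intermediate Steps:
P(k) = -6 + k
j(J) = 1 (j(J) = 2 - 1/3*3 = 2 - 1 = 1)
-n(j(F(P(-1)))) = -142/1 = -142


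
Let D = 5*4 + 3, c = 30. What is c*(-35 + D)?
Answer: -360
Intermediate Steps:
D = 23 (D = 20 + 3 = 23)
c*(-35 + D) = 30*(-35 + 23) = 30*(-12) = -360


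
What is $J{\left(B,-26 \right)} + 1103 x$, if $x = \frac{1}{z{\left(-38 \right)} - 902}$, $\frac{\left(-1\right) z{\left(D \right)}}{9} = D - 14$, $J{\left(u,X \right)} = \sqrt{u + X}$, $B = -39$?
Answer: $- \frac{1103}{434} + i \sqrt{65} \approx -2.5415 + 8.0623 i$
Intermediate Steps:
$J{\left(u,X \right)} = \sqrt{X + u}$
$z{\left(D \right)} = 126 - 9 D$ ($z{\left(D \right)} = - 9 \left(D - 14\right) = - 9 \left(-14 + D\right) = 126 - 9 D$)
$x = - \frac{1}{434}$ ($x = \frac{1}{\left(126 - -342\right) - 902} = \frac{1}{\left(126 + 342\right) - 902} = \frac{1}{468 - 902} = \frac{1}{-434} = - \frac{1}{434} \approx -0.0023041$)
$J{\left(B,-26 \right)} + 1103 x = \sqrt{-26 - 39} + 1103 \left(- \frac{1}{434}\right) = \sqrt{-65} - \frac{1103}{434} = i \sqrt{65} - \frac{1103}{434} = - \frac{1103}{434} + i \sqrt{65}$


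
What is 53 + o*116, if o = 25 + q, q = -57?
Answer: -3659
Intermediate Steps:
o = -32 (o = 25 - 57 = -32)
53 + o*116 = 53 - 32*116 = 53 - 3712 = -3659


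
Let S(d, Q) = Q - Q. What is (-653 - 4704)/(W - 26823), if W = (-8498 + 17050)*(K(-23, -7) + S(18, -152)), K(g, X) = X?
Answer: 5357/86687 ≈ 0.061797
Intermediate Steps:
S(d, Q) = 0
W = -59864 (W = (-8498 + 17050)*(-7 + 0) = 8552*(-7) = -59864)
(-653 - 4704)/(W - 26823) = (-653 - 4704)/(-59864 - 26823) = -5357/(-86687) = -5357*(-1/86687) = 5357/86687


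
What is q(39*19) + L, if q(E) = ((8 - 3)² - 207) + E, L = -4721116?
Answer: -4720557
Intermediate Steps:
q(E) = -182 + E (q(E) = (5² - 207) + E = (25 - 207) + E = -182 + E)
q(39*19) + L = (-182 + 39*19) - 4721116 = (-182 + 741) - 4721116 = 559 - 4721116 = -4720557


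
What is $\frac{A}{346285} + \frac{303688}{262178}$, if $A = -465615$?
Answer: $- \frac{241591577}{1296975839} \approx -0.18627$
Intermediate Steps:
$\frac{A}{346285} + \frac{303688}{262178} = - \frac{465615}{346285} + \frac{303688}{262178} = \left(-465615\right) \frac{1}{346285} + 303688 \cdot \frac{1}{262178} = - \frac{93123}{69257} + \frac{21692}{18727} = - \frac{241591577}{1296975839}$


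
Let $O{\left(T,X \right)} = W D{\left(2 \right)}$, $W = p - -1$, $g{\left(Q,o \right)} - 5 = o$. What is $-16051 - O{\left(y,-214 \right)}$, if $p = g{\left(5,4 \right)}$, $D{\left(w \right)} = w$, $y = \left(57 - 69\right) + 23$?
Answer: $-16071$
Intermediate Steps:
$y = 11$ ($y = -12 + 23 = 11$)
$g{\left(Q,o \right)} = 5 + o$
$p = 9$ ($p = 5 + 4 = 9$)
$W = 10$ ($W = 9 - -1 = 9 + 1 = 10$)
$O{\left(T,X \right)} = 20$ ($O{\left(T,X \right)} = 10 \cdot 2 = 20$)
$-16051 - O{\left(y,-214 \right)} = -16051 - 20 = -16071$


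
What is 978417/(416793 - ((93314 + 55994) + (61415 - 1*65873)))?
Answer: 978417/271943 ≈ 3.5979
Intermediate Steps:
978417/(416793 - ((93314 + 55994) + (61415 - 1*65873))) = 978417/(416793 - (149308 + (61415 - 65873))) = 978417/(416793 - (149308 - 4458)) = 978417/(416793 - 1*144850) = 978417/(416793 - 144850) = 978417/271943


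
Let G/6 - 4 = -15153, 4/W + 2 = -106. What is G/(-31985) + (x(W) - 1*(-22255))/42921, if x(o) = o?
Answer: 124553331838/37066360995 ≈ 3.3603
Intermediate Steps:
W = -1/27 (W = 4/(-2 - 106) = 4/(-108) = 4*(-1/108) = -1/27 ≈ -0.037037)
G = -90894 (G = 24 + 6*(-15153) = 24 - 90918 = -90894)
G/(-31985) + (x(W) - 1*(-22255))/42921 = -90894/(-31985) + (-1/27 - 1*(-22255))/42921 = -90894*(-1/31985) + (-1/27 + 22255)*(1/42921) = 90894/31985 + (600884/27)*(1/42921) = 90894/31985 + 600884/1158867 = 124553331838/37066360995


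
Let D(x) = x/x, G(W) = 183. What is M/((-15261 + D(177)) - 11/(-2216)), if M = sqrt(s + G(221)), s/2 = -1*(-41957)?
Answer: -2216*sqrt(84097)/33816149 ≈ -0.019004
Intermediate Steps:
s = 83914 (s = 2*(-1*(-41957)) = 2*41957 = 83914)
M = sqrt(84097) (M = sqrt(83914 + 183) = sqrt(84097) ≈ 289.99)
D(x) = 1
M/((-15261 + D(177)) - 11/(-2216)) = sqrt(84097)/((-15261 + 1) - 11/(-2216)) = sqrt(84097)/(-15260 - 11*(-1/2216)) = sqrt(84097)/(-15260 + 11/2216) = sqrt(84097)/(-33816149/2216) = sqrt(84097)*(-2216/33816149) = -2216*sqrt(84097)/33816149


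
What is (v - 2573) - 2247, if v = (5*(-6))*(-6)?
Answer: -4640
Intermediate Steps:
v = 180 (v = -30*(-6) = 180)
(v - 2573) - 2247 = (180 - 2573) - 2247 = -2393 - 2247 = -4640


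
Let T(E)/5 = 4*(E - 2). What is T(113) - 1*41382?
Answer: -39162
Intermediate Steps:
T(E) = -40 + 20*E (T(E) = 5*(4*(E - 2)) = 5*(4*(-2 + E)) = 5*(-8 + 4*E) = -40 + 20*E)
T(113) - 1*41382 = (-40 + 20*113) - 1*41382 = (-40 + 2260) - 41382 = 2220 - 41382 = -39162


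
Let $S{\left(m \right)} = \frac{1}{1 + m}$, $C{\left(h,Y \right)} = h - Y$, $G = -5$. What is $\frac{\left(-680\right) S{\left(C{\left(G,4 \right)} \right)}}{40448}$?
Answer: $\frac{85}{40448} \approx 0.0021015$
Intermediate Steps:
$\frac{\left(-680\right) S{\left(C{\left(G,4 \right)} \right)}}{40448} = \frac{\left(-680\right) \frac{1}{1 - 9}}{40448} = - \frac{680}{1 - 9} \cdot \frac{1}{40448} = - \frac{680}{-8} \cdot \frac{1}{40448} = \left(-680\right) \left(- \frac{1}{8}\right) \frac{1}{40448} = 85 \cdot \frac{1}{40448} = \frac{85}{40448}$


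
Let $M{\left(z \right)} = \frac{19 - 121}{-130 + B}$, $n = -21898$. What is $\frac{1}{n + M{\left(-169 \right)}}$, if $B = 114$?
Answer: $- \frac{8}{175133} \approx -4.568 \cdot 10^{-5}$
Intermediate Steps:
$M{\left(z \right)} = \frac{51}{8}$ ($M{\left(z \right)} = \frac{19 - 121}{-130 + 114} = - \frac{102}{-16} = \left(-102\right) \left(- \frac{1}{16}\right) = \frac{51}{8}$)
$\frac{1}{n + M{\left(-169 \right)}} = \frac{1}{-21898 + \frac{51}{8}} = \frac{1}{- \frac{175133}{8}} = - \frac{8}{175133}$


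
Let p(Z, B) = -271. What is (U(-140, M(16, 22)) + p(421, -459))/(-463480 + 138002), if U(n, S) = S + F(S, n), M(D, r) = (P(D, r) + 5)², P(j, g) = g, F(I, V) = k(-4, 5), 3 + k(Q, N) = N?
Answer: -230/162739 ≈ -0.0014133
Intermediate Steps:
k(Q, N) = -3 + N
F(I, V) = 2 (F(I, V) = -3 + 5 = 2)
M(D, r) = (5 + r)² (M(D, r) = (r + 5)² = (5 + r)²)
U(n, S) = 2 + S (U(n, S) = S + 2 = 2 + S)
(U(-140, M(16, 22)) + p(421, -459))/(-463480 + 138002) = ((2 + (5 + 22)²) - 271)/(-463480 + 138002) = ((2 + 27²) - 271)/(-325478) = ((2 + 729) - 271)*(-1/325478) = (731 - 271)*(-1/325478) = 460*(-1/325478) = -230/162739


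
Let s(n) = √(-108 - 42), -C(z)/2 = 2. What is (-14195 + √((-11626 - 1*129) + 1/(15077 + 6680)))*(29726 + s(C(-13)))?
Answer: -(29726 + 5*I*√6)*(308840615 - I*√5564429639238)/21757 ≈ -4.2196e+8 + 3.0491e+6*I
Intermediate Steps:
C(z) = -4 (C(z) = -2*2 = -4)
s(n) = 5*I*√6 (s(n) = √(-150) = 5*I*√6)
(-14195 + √((-11626 - 1*129) + 1/(15077 + 6680)))*(29726 + s(C(-13))) = (-14195 + √((-11626 - 1*129) + 1/(15077 + 6680)))*(29726 + 5*I*√6) = (-14195 + √((-11626 - 129) + 1/21757))*(29726 + 5*I*√6) = (-14195 + √(-11755 + 1/21757))*(29726 + 5*I*√6) = (-14195 + √(-255753534/21757))*(29726 + 5*I*√6) = (-14195 + I*√5564429639238/21757)*(29726 + 5*I*√6)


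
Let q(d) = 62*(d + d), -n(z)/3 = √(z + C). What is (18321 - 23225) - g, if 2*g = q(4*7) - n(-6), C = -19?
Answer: -6640 - 15*I/2 ≈ -6640.0 - 7.5*I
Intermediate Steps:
n(z) = -3*√(-19 + z) (n(z) = -3*√(z - 19) = -3*√(-19 + z))
q(d) = 124*d (q(d) = 62*(2*d) = 124*d)
g = 1736 + 15*I/2 (g = (124*(4*7) - (-3)*√(-19 - 6))/2 = (124*28 - (-3)*√(-25))/2 = (3472 - (-3)*5*I)/2 = (3472 - (-15)*I)/2 = (3472 + 15*I)/2 = 1736 + 15*I/2 ≈ 1736.0 + 7.5*I)
(18321 - 23225) - g = (18321 - 23225) - (1736 + 15*I/2) = -4904 + (-1736 - 15*I/2) = -6640 - 15*I/2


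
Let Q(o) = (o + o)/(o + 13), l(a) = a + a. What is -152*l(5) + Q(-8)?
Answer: -7616/5 ≈ -1523.2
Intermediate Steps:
l(a) = 2*a
Q(o) = 2*o/(13 + o) (Q(o) = (2*o)/(13 + o) = 2*o/(13 + o))
-152*l(5) + Q(-8) = -304*5 + 2*(-8)/(13 - 8) = -152*10 + 2*(-8)/5 = -1520 + 2*(-8)*(⅕) = -1520 - 16/5 = -7616/5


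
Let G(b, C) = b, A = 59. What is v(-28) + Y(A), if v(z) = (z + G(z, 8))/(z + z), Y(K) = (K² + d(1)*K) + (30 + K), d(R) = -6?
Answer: 3217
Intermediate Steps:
Y(K) = 30 + K² - 5*K (Y(K) = (K² - 6*K) + (30 + K) = 30 + K² - 5*K)
v(z) = 1 (v(z) = (z + z)/(z + z) = (2*z)/((2*z)) = (2*z)*(1/(2*z)) = 1)
v(-28) + Y(A) = 1 + (30 + 59² - 5*59) = 1 + (30 + 3481 - 295) = 1 + 3216 = 3217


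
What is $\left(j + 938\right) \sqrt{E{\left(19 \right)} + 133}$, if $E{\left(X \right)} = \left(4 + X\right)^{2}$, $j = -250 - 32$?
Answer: $656 \sqrt{662} \approx 16878.0$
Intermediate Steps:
$j = -282$
$\left(j + 938\right) \sqrt{E{\left(19 \right)} + 133} = \left(-282 + 938\right) \sqrt{\left(4 + 19\right)^{2} + 133} = 656 \sqrt{23^{2} + 133} = 656 \sqrt{529 + 133} = 656 \sqrt{662}$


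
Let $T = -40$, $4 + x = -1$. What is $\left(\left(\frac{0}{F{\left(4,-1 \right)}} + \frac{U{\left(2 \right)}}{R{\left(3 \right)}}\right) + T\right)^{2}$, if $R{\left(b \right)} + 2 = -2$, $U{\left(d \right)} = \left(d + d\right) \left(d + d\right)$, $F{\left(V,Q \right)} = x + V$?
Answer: $1936$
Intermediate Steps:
$x = -5$ ($x = -4 - 1 = -5$)
$F{\left(V,Q \right)} = -5 + V$
$U{\left(d \right)} = 4 d^{2}$ ($U{\left(d \right)} = 2 d 2 d = 4 d^{2}$)
$R{\left(b \right)} = -4$ ($R{\left(b \right)} = -2 - 2 = -4$)
$\left(\left(\frac{0}{F{\left(4,-1 \right)}} + \frac{U{\left(2 \right)}}{R{\left(3 \right)}}\right) + T\right)^{2} = \left(\left(\frac{0}{-5 + 4} + \frac{4 \cdot 2^{2}}{-4}\right) - 40\right)^{2} = \left(\left(\frac{0}{-1} + 4 \cdot 4 \left(- \frac{1}{4}\right)\right) - 40\right)^{2} = \left(\left(0 \left(-1\right) + 16 \left(- \frac{1}{4}\right)\right) - 40\right)^{2} = \left(\left(0 - 4\right) - 40\right)^{2} = \left(-4 - 40\right)^{2} = \left(-44\right)^{2} = 1936$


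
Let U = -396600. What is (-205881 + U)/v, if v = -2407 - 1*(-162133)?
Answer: -200827/53242 ≈ -3.7720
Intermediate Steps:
v = 159726 (v = -2407 + 162133 = 159726)
(-205881 + U)/v = (-205881 - 396600)/159726 = -602481*1/159726 = -200827/53242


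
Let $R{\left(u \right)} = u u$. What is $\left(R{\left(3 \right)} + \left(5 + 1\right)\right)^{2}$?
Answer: $225$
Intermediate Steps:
$R{\left(u \right)} = u^{2}$
$\left(R{\left(3 \right)} + \left(5 + 1\right)\right)^{2} = \left(3^{2} + \left(5 + 1\right)\right)^{2} = \left(9 + 6\right)^{2} = 15^{2} = 225$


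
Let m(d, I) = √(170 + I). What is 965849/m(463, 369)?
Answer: 965849*√11/77 ≈ 41602.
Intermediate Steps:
965849/m(463, 369) = 965849/(√(170 + 369)) = 965849/(√539) = 965849/((7*√11)) = 965849*(√11/77) = 965849*√11/77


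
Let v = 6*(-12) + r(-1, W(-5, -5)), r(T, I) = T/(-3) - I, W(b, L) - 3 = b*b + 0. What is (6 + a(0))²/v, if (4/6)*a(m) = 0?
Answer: -108/299 ≈ -0.36120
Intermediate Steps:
a(m) = 0 (a(m) = (3/2)*0 = 0)
W(b, L) = 3 + b² (W(b, L) = 3 + (b*b + 0) = 3 + (b² + 0) = 3 + b²)
r(T, I) = -I - T/3 (r(T, I) = T*(-⅓) - I = -T/3 - I = -I - T/3)
v = -299/3 (v = 6*(-12) + (-(3 + (-5)²) - ⅓*(-1)) = -72 + (-(3 + 25) + ⅓) = -72 + (-1*28 + ⅓) = -72 + (-28 + ⅓) = -72 - 83/3 = -299/3 ≈ -99.667)
(6 + a(0))²/v = (6 + 0)²/(-299/3) = 6²*(-3/299) = 36*(-3/299) = -108/299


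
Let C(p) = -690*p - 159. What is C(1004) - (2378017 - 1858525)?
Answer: -1212411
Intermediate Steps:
C(p) = -159 - 690*p
C(1004) - (2378017 - 1858525) = (-159 - 690*1004) - (2378017 - 1858525) = (-159 - 692760) - 1*519492 = -692919 - 519492 = -1212411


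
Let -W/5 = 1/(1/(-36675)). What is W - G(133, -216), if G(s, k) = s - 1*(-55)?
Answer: 183187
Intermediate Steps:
G(s, k) = 55 + s (G(s, k) = s + 55 = 55 + s)
W = 183375 (W = -5/(1/(-36675)) = -5/(-1/36675) = -5*(-36675) = 183375)
W - G(133, -216) = 183375 - (55 + 133) = 183375 - 1*188 = 183375 - 188 = 183187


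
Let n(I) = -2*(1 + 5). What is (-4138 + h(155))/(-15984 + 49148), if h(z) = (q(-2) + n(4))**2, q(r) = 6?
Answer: -2051/16582 ≈ -0.12369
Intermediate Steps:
n(I) = -12 (n(I) = -2*6 = -12)
h(z) = 36 (h(z) = (6 - 12)**2 = (-6)**2 = 36)
(-4138 + h(155))/(-15984 + 49148) = (-4138 + 36)/(-15984 + 49148) = -4102/33164 = -4102*1/33164 = -2051/16582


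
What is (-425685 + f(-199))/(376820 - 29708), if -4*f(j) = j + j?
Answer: -851171/694224 ≈ -1.2261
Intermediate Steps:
f(j) = -j/2 (f(j) = -(j + j)/4 = -j/2)
(-425685 + f(-199))/(376820 - 29708) = (-425685 - ½*(-199))/(376820 - 29708) = (-425685 + 199/2)/347112 = -851171/2*1/347112 = -851171/694224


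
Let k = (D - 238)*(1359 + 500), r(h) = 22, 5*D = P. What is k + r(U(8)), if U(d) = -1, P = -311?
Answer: -2790249/5 ≈ -5.5805e+5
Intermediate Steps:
D = -311/5 (D = (1/5)*(-311) = -311/5 ≈ -62.200)
k = -2790359/5 (k = (-311/5 - 238)*(1359 + 500) = -1501/5*1859 = -2790359/5 ≈ -5.5807e+5)
k + r(U(8)) = -2790359/5 + 22 = -2790249/5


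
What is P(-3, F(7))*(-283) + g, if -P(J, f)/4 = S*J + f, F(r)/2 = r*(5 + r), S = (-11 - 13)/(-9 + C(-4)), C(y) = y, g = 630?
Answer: 2398974/13 ≈ 1.8454e+5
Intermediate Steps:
S = 24/13 (S = (-11 - 13)/(-9 - 4) = -24/(-13) = -24*(-1/13) = 24/13 ≈ 1.8462)
F(r) = 2*r*(5 + r) (F(r) = 2*(r*(5 + r)) = 2*r*(5 + r))
P(J, f) = -4*f - 96*J/13 (P(J, f) = -4*(24*J/13 + f) = -4*(f + 24*J/13) = -4*f - 96*J/13)
P(-3, F(7))*(-283) + g = (-8*7*(5 + 7) - 96/13*(-3))*(-283) + 630 = (-8*7*12 + 288/13)*(-283) + 630 = (-4*168 + 288/13)*(-283) + 630 = (-672 + 288/13)*(-283) + 630 = -8448/13*(-283) + 630 = 2390784/13 + 630 = 2398974/13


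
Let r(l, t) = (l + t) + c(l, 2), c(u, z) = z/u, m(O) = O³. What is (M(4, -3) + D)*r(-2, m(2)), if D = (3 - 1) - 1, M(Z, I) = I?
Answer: -10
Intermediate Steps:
D = 1 (D = 2 - 1 = 1)
r(l, t) = l + t + 2/l (r(l, t) = (l + t) + 2/l = l + t + 2/l)
(M(4, -3) + D)*r(-2, m(2)) = (-3 + 1)*(-2 + 2³ + 2/(-2)) = -2*(-2 + 8 + 2*(-½)) = -2*(-2 + 8 - 1) = -2*5 = -10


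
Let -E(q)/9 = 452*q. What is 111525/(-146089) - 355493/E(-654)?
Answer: -348642756677/388665694008 ≈ -0.89703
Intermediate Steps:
E(q) = -4068*q
111525/(-146089) - 355493/E(-654) = 111525/(-146089) - 355493/((-4068*(-654))) = 111525*(-1/146089) - 355493/2660472 = -111525/146089 - 355493*1/2660472 = -111525/146089 - 355493/2660472 = -348642756677/388665694008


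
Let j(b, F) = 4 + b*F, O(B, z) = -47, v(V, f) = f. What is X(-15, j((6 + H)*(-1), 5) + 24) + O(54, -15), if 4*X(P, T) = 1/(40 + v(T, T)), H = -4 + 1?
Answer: -9963/212 ≈ -46.995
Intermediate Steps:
H = -3
j(b, F) = 4 + F*b
X(P, T) = 1/(4*(40 + T))
X(-15, j((6 + H)*(-1), 5) + 24) + O(54, -15) = 1/(4*(40 + ((4 + 5*((6 - 3)*(-1))) + 24))) - 47 = 1/(4*(40 + ((4 + 5*(3*(-1))) + 24))) - 47 = 1/(4*(40 + ((4 + 5*(-3)) + 24))) - 47 = 1/(4*(40 + ((4 - 15) + 24))) - 47 = 1/(4*(40 + (-11 + 24))) - 47 = 1/(4*(40 + 13)) - 47 = (¼)/53 - 47 = (¼)*(1/53) - 47 = 1/212 - 47 = -9963/212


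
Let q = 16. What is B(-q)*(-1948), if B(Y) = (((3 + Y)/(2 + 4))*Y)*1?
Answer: -202592/3 ≈ -67531.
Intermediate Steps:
B(Y) = Y*(1/2 + Y/6) (B(Y) = (((3 + Y)/6)*Y)*1 = (((3 + Y)*(1/6))*Y)*1 = ((1/2 + Y/6)*Y)*1 = (Y*(1/2 + Y/6))*1 = Y*(1/2 + Y/6))
B(-q)*(-1948) = ((-1*16)*(3 - 1*16)/6)*(-1948) = ((1/6)*(-16)*(3 - 16))*(-1948) = ((1/6)*(-16)*(-13))*(-1948) = (104/3)*(-1948) = -202592/3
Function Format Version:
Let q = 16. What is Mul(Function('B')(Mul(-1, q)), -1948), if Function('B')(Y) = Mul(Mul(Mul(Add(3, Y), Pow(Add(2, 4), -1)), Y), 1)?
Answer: Rational(-202592, 3) ≈ -67531.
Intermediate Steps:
Function('B')(Y) = Mul(Y, Add(Rational(1, 2), Mul(Rational(1, 6), Y))) (Function('B')(Y) = Mul(Mul(Mul(Add(3, Y), Pow(6, -1)), Y), 1) = Mul(Mul(Mul(Add(3, Y), Rational(1, 6)), Y), 1) = Mul(Mul(Add(Rational(1, 2), Mul(Rational(1, 6), Y)), Y), 1) = Mul(Mul(Y, Add(Rational(1, 2), Mul(Rational(1, 6), Y))), 1) = Mul(Y, Add(Rational(1, 2), Mul(Rational(1, 6), Y))))
Mul(Function('B')(Mul(-1, q)), -1948) = Mul(Mul(Rational(1, 6), Mul(-1, 16), Add(3, Mul(-1, 16))), -1948) = Mul(Mul(Rational(1, 6), -16, Add(3, -16)), -1948) = Mul(Mul(Rational(1, 6), -16, -13), -1948) = Mul(Rational(104, 3), -1948) = Rational(-202592, 3)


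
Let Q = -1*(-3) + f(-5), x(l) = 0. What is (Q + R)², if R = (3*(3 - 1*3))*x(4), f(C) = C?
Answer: 4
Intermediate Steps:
Q = -2 (Q = -1*(-3) - 5 = 3 - 5 = -2)
R = 0 (R = (3*(3 - 1*3))*0 = (3*(3 - 3))*0 = (3*0)*0 = 0*0 = 0)
(Q + R)² = (-2 + 0)² = (-2)² = 4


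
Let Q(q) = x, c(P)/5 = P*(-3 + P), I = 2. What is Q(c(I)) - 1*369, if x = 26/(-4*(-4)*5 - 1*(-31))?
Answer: -40933/111 ≈ -368.77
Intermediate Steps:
c(P) = 5*P*(-3 + P) (c(P) = 5*(P*(-3 + P)) = 5*P*(-3 + P))
x = 26/111 (x = 26/(16*5 + 31) = 26/(80 + 31) = 26/111 ≈ 0.23423)
Q(q) = 26/111
Q(c(I)) - 1*369 = 26/111 - 1*369 = 26/111 - 369 = -40933/111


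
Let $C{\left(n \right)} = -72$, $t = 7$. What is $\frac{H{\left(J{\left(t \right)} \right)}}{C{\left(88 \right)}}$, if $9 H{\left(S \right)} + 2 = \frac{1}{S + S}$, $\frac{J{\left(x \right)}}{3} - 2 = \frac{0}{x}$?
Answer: $\frac{23}{7776} \approx 0.0029578$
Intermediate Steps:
$J{\left(x \right)} = 6$ ($J{\left(x \right)} = 6 + 3 \frac{0}{x} = 6 + 3 \cdot 0 = 6 + 0 = 6$)
$H{\left(S \right)} = - \frac{2}{9} + \frac{1}{18 S}$ ($H{\left(S \right)} = - \frac{2}{9} + \frac{1}{9 \left(S + S\right)} = - \frac{2}{9} + \frac{1}{9 \cdot 2 S} = - \frac{2}{9} + \frac{\frac{1}{2} \frac{1}{S}}{9} = - \frac{2}{9} + \frac{1}{18 S}$)
$\frac{H{\left(J{\left(t \right)} \right)}}{C{\left(88 \right)}} = \frac{\frac{1}{18} \cdot \frac{1}{6} \left(1 - 24\right)}{-72} = \frac{1}{18} \cdot \frac{1}{6} \left(1 - 24\right) \left(- \frac{1}{72}\right) = \frac{1}{18} \cdot \frac{1}{6} \left(-23\right) \left(- \frac{1}{72}\right) = \left(- \frac{23}{108}\right) \left(- \frac{1}{72}\right) = \frac{23}{7776}$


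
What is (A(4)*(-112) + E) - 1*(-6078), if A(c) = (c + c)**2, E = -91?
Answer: -1181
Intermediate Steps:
A(c) = 4*c**2 (A(c) = (2*c)**2 = 4*c**2)
(A(4)*(-112) + E) - 1*(-6078) = ((4*4**2)*(-112) - 91) - 1*(-6078) = ((4*16)*(-112) - 91) + 6078 = (64*(-112) - 91) + 6078 = (-7168 - 91) + 6078 = -7259 + 6078 = -1181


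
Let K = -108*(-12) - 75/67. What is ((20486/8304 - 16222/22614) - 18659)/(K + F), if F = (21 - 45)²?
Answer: -19561669803583/1961572461912 ≈ -9.9724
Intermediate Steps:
F = 576 (F = (-24)² = 576)
K = 86757/67 (K = 1296 - 75*1/67 = 1296 - 75/67 = 86757/67 ≈ 1294.9)
((20486/8304 - 16222/22614) - 18659)/(K + F) = ((20486/8304 - 16222/22614) - 18659)/(86757/67 + 576) = ((20486*(1/8304) - 16222*1/22614) - 18659)/(125349/67) = ((10243/4152 - 8111/11307) - 18659)*(67/125349) = (27380243/15648888 - 18659)*(67/125349) = -291965220949/15648888*67/125349 = -19561669803583/1961572461912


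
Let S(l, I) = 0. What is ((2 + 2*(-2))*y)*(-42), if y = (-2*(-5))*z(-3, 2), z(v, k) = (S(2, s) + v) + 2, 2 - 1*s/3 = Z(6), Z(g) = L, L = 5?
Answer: -840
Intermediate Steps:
Z(g) = 5
s = -9 (s = 6 - 3*5 = 6 - 15 = -9)
z(v, k) = 2 + v (z(v, k) = (0 + v) + 2 = v + 2 = 2 + v)
y = -10 (y = (-2*(-5))*(2 - 3) = 10*(-1) = -10)
((2 + 2*(-2))*y)*(-42) = ((2 + 2*(-2))*(-10))*(-42) = ((2 - 4)*(-10))*(-42) = -2*(-10)*(-42) = 20*(-42) = -840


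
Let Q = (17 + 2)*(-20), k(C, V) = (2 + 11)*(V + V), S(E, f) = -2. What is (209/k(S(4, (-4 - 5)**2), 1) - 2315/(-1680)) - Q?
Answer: 1700971/4368 ≈ 389.42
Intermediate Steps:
k(C, V) = 26*V (k(C, V) = 13*(2*V) = 26*V)
Q = -380 (Q = 19*(-20) = -380)
(209/k(S(4, (-4 - 5)**2), 1) - 2315/(-1680)) - Q = (209/((26*1)) - 2315/(-1680)) - 1*(-380) = (209/26 - 2315*(-1/1680)) + 380 = (209*(1/26) + 463/336) + 380 = (209/26 + 463/336) + 380 = 41131/4368 + 380 = 1700971/4368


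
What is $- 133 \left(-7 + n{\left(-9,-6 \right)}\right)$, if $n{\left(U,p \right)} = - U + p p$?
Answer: $-5054$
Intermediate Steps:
$n{\left(U,p \right)} = p^{2} - U$ ($n{\left(U,p \right)} = - U + p^{2} = p^{2} - U$)
$- 133 \left(-7 + n{\left(-9,-6 \right)}\right) = - 133 \left(-7 + \left(\left(-6\right)^{2} - -9\right)\right) = - 133 \left(-7 + \left(36 + 9\right)\right) = - 133 \left(-7 + 45\right) = \left(-133\right) 38 = -5054$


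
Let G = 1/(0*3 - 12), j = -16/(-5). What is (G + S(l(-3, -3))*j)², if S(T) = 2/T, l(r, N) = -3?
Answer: 17689/3600 ≈ 4.9136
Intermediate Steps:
j = 16/5 (j = -16*(-⅕) = 16/5 ≈ 3.2000)
G = -1/12 (G = 1/(0 - 12) = 1/(-12) = -1/12 ≈ -0.083333)
(G + S(l(-3, -3))*j)² = (-1/12 + (2/(-3))*(16/5))² = (-1/12 + (2*(-⅓))*(16/5))² = (-1/12 - ⅔*16/5)² = (-1/12 - 32/15)² = (-133/60)² = 17689/3600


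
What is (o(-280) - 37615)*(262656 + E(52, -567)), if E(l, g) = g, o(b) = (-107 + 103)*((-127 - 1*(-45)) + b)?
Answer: -9478972863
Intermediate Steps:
o(b) = 328 - 4*b (o(b) = -4*((-127 + 45) + b) = -4*(-82 + b) = 328 - 4*b)
(o(-280) - 37615)*(262656 + E(52, -567)) = ((328 - 4*(-280)) - 37615)*(262656 - 567) = ((328 + 1120) - 37615)*262089 = (1448 - 37615)*262089 = -36167*262089 = -9478972863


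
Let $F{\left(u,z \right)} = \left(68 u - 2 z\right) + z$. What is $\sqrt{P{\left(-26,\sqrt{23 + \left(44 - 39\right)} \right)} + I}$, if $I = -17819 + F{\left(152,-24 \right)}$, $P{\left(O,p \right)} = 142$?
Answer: $3 i \sqrt{813} \approx 85.539 i$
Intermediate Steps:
$F{\left(u,z \right)} = - z + 68 u$ ($F{\left(u,z \right)} = \left(- 2 z + 68 u\right) + z = - z + 68 u$)
$I = -7459$ ($I = -17819 + \left(\left(-1\right) \left(-24\right) + 68 \cdot 152\right) = -17819 + \left(24 + 10336\right) = -17819 + 10360 = -7459$)
$\sqrt{P{\left(-26,\sqrt{23 + \left(44 - 39\right)} \right)} + I} = \sqrt{142 - 7459} = \sqrt{-7317} = 3 i \sqrt{813}$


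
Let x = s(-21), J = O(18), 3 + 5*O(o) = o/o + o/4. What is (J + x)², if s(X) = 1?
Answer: 9/4 ≈ 2.2500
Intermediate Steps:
O(o) = -⅖ + o/20 (O(o) = -⅗ + (o/o + o/4)/5 = -⅗ + (1 + o*(¼))/5 = -⅗ + (1 + o/4)/5 = -⅗ + (⅕ + o/20) = -⅖ + o/20)
J = ½ (J = -⅖ + (1/20)*18 = -⅖ + 9/10 = ½ ≈ 0.50000)
x = 1
(J + x)² = (½ + 1)² = (3/2)² = 9/4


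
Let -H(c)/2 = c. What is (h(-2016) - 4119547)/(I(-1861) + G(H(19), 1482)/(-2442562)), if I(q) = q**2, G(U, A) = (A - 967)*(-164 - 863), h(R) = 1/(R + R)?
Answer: -20285493903399905/17054103623370912 ≈ -1.1895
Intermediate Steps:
H(c) = -2*c
h(R) = 1/(2*R)
G(U, A) = 993109 - 1027*A (G(U, A) = (-967 + A)*(-1027) = 993109 - 1027*A)
(h(-2016) - 4119547)/(I(-1861) + G(H(19), 1482)/(-2442562)) = ((1/2)/(-2016) - 4119547)/((-1861)**2 + (993109 - 1027*1482)/(-2442562)) = ((1/2)*(-1/2016) - 4119547)/(3463321 + (993109 - 1522014)*(-1/2442562)) = (-1/4032 - 4119547)/(3463321 - 528905*(-1/2442562)) = -16610013505/(4032*(3463321 + 528905/2442562)) = -16610013505/(4032*8459376797307/2442562) = -16610013505/4032*2442562/8459376797307 = -20285493903399905/17054103623370912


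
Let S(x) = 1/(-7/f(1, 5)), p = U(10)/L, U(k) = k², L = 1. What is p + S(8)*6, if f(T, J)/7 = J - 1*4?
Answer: 94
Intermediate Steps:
f(T, J) = -28 + 7*J (f(T, J) = 7*(J - 1*4) = 7*(J - 4) = 7*(-4 + J) = -28 + 7*J)
p = 100 (p = 10²/1 = 100*1 = 100)
S(x) = -1 (S(x) = 1/(-7/(-28 + 7*5)) = 1/(-7/(-28 + 35)) = 1/(-7/7) = 1/(-7*⅐) = 1/(-1) = -1)
p + S(8)*6 = 100 - 1*6 = 100 - 6 = 94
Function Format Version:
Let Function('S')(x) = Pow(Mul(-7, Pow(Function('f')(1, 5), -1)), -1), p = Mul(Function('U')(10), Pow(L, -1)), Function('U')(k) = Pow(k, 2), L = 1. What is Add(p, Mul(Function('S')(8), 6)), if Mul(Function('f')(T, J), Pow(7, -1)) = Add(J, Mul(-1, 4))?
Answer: 94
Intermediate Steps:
Function('f')(T, J) = Add(-28, Mul(7, J)) (Function('f')(T, J) = Mul(7, Add(J, Mul(-1, 4))) = Mul(7, Add(J, -4)) = Mul(7, Add(-4, J)) = Add(-28, Mul(7, J)))
p = 100 (p = Mul(Pow(10, 2), Pow(1, -1)) = Mul(100, 1) = 100)
Function('S')(x) = -1 (Function('S')(x) = Pow(Mul(-7, Pow(Add(-28, Mul(7, 5)), -1)), -1) = Pow(Mul(-7, Pow(Add(-28, 35), -1)), -1) = Pow(Mul(-7, Pow(7, -1)), -1) = Pow(Mul(-7, Rational(1, 7)), -1) = Pow(-1, -1) = -1)
Add(p, Mul(Function('S')(8), 6)) = Add(100, Mul(-1, 6)) = Add(100, -6) = 94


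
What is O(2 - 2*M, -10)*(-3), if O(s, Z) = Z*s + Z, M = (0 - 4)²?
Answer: -870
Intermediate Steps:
M = 16 (M = (-4)² = 16)
O(s, Z) = Z + Z*s
O(2 - 2*M, -10)*(-3) = -10*(1 + (2 - 2*16))*(-3) = -10*(1 + (2 - 32))*(-3) = -10*(1 - 30)*(-3) = -10*(-29)*(-3) = 290*(-3) = -870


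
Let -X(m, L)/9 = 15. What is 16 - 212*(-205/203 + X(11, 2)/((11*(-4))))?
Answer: -938677/2233 ≈ -420.37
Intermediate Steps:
X(m, L) = -135 (X(m, L) = -9*15 = -135)
16 - 212*(-205/203 + X(11, 2)/((11*(-4)))) = 16 - 212*(-205/203 - 135/(11*(-4))) = 16 - 212*(-205*1/203 - 135/(-44)) = 16 - 212*(-205/203 - 135*(-1/44)) = 16 - 212*(-205/203 + 135/44) = 16 - 212*18385/8932 = 16 - 974405/2233 = -938677/2233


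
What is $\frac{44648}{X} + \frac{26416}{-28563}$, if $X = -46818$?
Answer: $- \frac{418670852}{222877089} \approx -1.8785$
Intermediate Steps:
$\frac{44648}{X} + \frac{26416}{-28563} = \frac{44648}{-46818} + \frac{26416}{-28563} = 44648 \left(- \frac{1}{46818}\right) + 26416 \left(- \frac{1}{28563}\right) = - \frac{22324}{23409} - \frac{26416}{28563} = - \frac{418670852}{222877089}$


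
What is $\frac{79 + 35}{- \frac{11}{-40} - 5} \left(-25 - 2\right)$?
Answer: $\frac{4560}{7} \approx 651.43$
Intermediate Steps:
$\frac{79 + 35}{- \frac{11}{-40} - 5} \left(-25 - 2\right) = \frac{114}{\left(-11\right) \left(- \frac{1}{40}\right) - 5} \left(-27\right) = \frac{114}{\frac{11}{40} - 5} \left(-27\right) = \frac{114}{- \frac{189}{40}} \left(-27\right) = 114 \left(- \frac{40}{189}\right) \left(-27\right) = \left(- \frac{1520}{63}\right) \left(-27\right) = \frac{4560}{7}$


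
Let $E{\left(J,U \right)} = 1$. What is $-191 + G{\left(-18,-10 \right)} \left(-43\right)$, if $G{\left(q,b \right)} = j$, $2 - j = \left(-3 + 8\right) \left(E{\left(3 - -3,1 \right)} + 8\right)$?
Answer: $1658$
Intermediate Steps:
$j = -43$ ($j = 2 - \left(-3 + 8\right) \left(1 + 8\right) = 2 - 5 \cdot 9 = 2 - 45 = -43$)
$G{\left(q,b \right)} = -43$
$-191 + G{\left(-18,-10 \right)} \left(-43\right) = -191 - -1849 = -191 + 1849 = 1658$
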